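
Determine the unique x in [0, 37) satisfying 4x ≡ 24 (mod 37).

4⁻¹ ≡ 28 (mod 37) because 4·28 = 112 = 3·37 + 1.
Multiplying both sides by 28: x ≡ 28·24 = 672 ≡ 6 (mod 37).
Check: 4·6 = 24 = 0·37 + 24.

6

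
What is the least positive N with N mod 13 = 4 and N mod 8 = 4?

Since 8·5 ≡ 1 (mod 13), take x = 4 + 8·((4−4)·5 mod 13) = 4 + 8·0 = 4.
Check: 4 mod 13 = 4, 4 mod 8 = 4.

4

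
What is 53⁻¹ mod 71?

53·67 = 3551 = 50·71 + 1, so 53⁻¹ ≡ 67 (mod 71).

67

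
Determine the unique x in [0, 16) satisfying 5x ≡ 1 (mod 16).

13

The inverse of 5 mod 16 is 13 (since 5·13 = 65 ≡ 1).
So x ≡ 13·1 = 13 ≡ 13 (mod 16).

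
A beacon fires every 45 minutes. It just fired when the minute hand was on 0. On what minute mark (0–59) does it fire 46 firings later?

30

46·45 = 2070.
2070 = 34·60 + 30, so 2070 mod 60 = 30.
(0 + 30) mod 60 = 30.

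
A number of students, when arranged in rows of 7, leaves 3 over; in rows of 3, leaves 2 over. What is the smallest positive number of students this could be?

17

x ≡ 2 (mod 3) gives x ∈ {2, 5, 8, 11, 14, 17}.
The first of these with x mod 7 = 3 is 17.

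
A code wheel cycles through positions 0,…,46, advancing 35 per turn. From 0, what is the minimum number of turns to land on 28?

29

35⁻¹ ≡ 43 (mod 47) because 35·43 = 1505 = 32·47 + 1.
So x ≡ 43·28 = 1204 ≡ 29 (mod 47).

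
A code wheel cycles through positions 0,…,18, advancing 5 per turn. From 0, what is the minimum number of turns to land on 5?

5⁻¹ ≡ 4 (mod 19) because 5·4 = 20 = 1·19 + 1.
Multiplying both sides by 4: x ≡ 4·5 = 20 ≡ 1 (mod 19).
Check: 5·1 = 5 = 0·19 + 5.

1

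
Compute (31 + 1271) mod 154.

70

1271 − 8·154 = 39, so 1271 ≡ 39 (mod 154).
(31 + 39) mod 154 = 70.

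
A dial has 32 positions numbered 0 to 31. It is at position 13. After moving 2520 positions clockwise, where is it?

2520 = 78·32 + 24, so 2520 mod 32 = 24.
(13 + 24) mod 32 = 5.

5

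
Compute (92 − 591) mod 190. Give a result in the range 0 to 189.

591 = 3·190 + 21, so 591 mod 190 = 21.
(92 − 21) mod 190 = 71.

71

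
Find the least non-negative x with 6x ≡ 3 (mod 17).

6⁻¹ ≡ 3 (mod 17) because 6·3 = 18 = 1·17 + 1.
So x ≡ 3·3 = 9 ≡ 9 (mod 17).

9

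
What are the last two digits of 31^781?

Successive squares of 31 mod 100: 31^1≡31, 31^2≡61, 31^4≡21, 31^8≡41, 31^16≡81, 31^32≡61, 31^64≡21, 31^128≡41, 31^256≡81, 31^512≡61.
Since 781 = 1 + 4 + 8 + 256 + 512 in binary, 31^781 ≡ 31·21·41·81·61 ≡ 31 (mod 100).

31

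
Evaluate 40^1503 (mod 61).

11

By repeated squaring mod 61: 40^1≡40, 40^2≡14, 40^4≡13, 40^8≡47, 40^16≡13, 40^32≡47, 40^64≡13, 40^128≡47, 40^256≡13, 40^512≡47, 40^1024≡13.
Since 1503 = 1 + 2 + 4 + 8 + 16 + 64 + 128 + 256 + 1024 in binary, 40^1503 ≡ 40·14·13·47·13·13·47·13·13 ≡ 11 (mod 61).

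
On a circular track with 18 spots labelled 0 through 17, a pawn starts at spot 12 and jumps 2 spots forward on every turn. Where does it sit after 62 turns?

10

62·2 = 124.
Dividing 124 by 18 gives quotient 6 and remainder 16.
(12 + 16) mod 18 = 10.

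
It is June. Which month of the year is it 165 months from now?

March

165 mod 12 = 9 (since 13·12 = 156).
June + 9 months → March.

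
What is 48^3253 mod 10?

8

Last digits of 8^n: 8, 4, 2, 6 (period 4).
3253 mod 4 = 1, so the last digit matches 8^1 = 8.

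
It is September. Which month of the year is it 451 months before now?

February

451 − 37·12 = 7, so 451 ≡ 7 (mod 12).
September − 7 months → February.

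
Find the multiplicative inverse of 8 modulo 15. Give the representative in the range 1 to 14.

15 = 1·8 + 7
8 = 1·7 + 1
7 = 7·1 + 0
Back-substituting gives 8·2 ≡ 1 (mod 15).

2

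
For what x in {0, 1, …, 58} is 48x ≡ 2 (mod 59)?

The inverse of 48 mod 59 is 16 (since 48·16 = 768 ≡ 1).
So x ≡ 16·2 = 32 ≡ 32 (mod 59).

32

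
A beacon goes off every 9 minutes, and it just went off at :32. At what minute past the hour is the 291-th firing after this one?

291·9 = 2619.
2619 mod 60 = 39 (since 43·60 = 2580).
(32 + 39) mod 60 = 11.

11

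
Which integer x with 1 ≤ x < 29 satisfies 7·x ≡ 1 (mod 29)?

25

7·25 = 175 = 6·29 + 1, so 7⁻¹ ≡ 25 (mod 29).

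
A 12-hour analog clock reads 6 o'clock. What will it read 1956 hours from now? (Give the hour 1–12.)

Dividing 1956 by 12 gives quotient 163 and remainder 0.
6 + 0 → 6 on a 12-hour dial.

6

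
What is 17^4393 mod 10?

7

Last digits of 7^n: 7, 9, 3, 1 (period 4).
4393 mod 4 = 1, so the last digit matches 7^1 = 7.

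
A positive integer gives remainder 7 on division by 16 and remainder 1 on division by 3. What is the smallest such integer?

x ≡ 1 (mod 3) gives x ∈ {1, 4, 7}.
The first of these with x mod 16 = 7 is 7.

7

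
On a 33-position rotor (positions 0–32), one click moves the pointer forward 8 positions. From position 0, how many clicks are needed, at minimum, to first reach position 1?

29

33 = 4·8 + 1
8 = 8·1 + 0
Back-substituting gives 8·29 ≡ 1 (mod 33).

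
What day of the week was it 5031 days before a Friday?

Sunday

Dividing 5031 by 7 gives quotient 718 and remainder 5.
Friday − 5 days → Sunday.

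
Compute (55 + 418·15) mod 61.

418·15 = 6270.
6270 = 102·61 + 48, so 6270 mod 61 = 48.
(55 + 48) mod 61 = 42.

42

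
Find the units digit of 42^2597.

Last digits of 2^n: 2, 4, 8, 6 (period 4).
2597 leaves remainder 1 on division by 4, so 42^2597 ends in 2.

2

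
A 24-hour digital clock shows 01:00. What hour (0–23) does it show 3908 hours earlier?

5

Dividing 3908 by 24 gives quotient 162 and remainder 20.
(1 − 20) mod 24 = 5.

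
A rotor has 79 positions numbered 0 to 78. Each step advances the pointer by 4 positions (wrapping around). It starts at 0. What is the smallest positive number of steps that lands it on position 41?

30

4⁻¹ ≡ 20 (mod 79) because 4·20 = 80 = 1·79 + 1.
So x ≡ 20·41 = 820 ≡ 30 (mod 79).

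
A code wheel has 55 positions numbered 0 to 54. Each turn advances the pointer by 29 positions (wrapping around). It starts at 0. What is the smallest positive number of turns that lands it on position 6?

4

The inverse of 29 mod 55 is 19 (since 29·19 = 551 ≡ 1).
Multiplying both sides by 19: x ≡ 19·6 = 114 ≡ 4 (mod 55).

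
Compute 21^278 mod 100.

61

Square-and-reduce mod 100: 21^1≡21, 21^2≡41, 21^4≡81, 21^8≡61, 21^16≡21, 21^32≡41, 21^64≡81, 21^128≡61, 21^256≡21.
Since 278 = 2 + 4 + 16 + 256 in binary, 21^278 ≡ 41·81·21·21 ≡ 61 (mod 100).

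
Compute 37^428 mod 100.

By repeated squaring mod 100: 37^1≡37, 37^2≡69, 37^4≡61, 37^8≡21, 37^16≡41, 37^32≡81, 37^64≡61, 37^128≡21, 37^256≡41.
Since 428 = 4 + 8 + 32 + 128 + 256 in binary, 37^428 ≡ 61·21·81·21·41 ≡ 21 (mod 100).

21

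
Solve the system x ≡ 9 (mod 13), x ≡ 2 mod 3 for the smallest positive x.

35

x ≡ 2 (mod 3) gives x ∈ {2, 5, 8, 11, 14, 17, 20, 23, …}.
The first of these with x mod 13 = 9 is 35.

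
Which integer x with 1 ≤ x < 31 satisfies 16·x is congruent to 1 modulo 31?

2

16·2 = 32 = 1·31 + 1, so 16⁻¹ ≡ 2 (mod 31).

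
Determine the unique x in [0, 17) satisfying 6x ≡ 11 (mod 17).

The inverse of 6 mod 17 is 3 (since 6·3 = 18 ≡ 1).
So x ≡ 3·11 = 33 ≡ 16 (mod 17).

16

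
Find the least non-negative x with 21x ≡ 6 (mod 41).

12

21⁻¹ ≡ 2 (mod 41) because 21·2 = 42 = 1·41 + 1.
Multiplying both sides by 2: x ≡ 2·6 = 12 ≡ 12 (mod 41).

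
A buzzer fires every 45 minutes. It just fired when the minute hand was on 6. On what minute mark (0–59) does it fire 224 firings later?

224·45 = 10080.
10080 mod 60 = 0 (since 168·60 = 10080).
(6 + 0) mod 60 = 6.

6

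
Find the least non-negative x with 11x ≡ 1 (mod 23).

11⁻¹ ≡ 21 (mod 23) because 11·21 = 231 = 10·23 + 1.
Multiplying both sides by 21: x ≡ 21·1 = 21 ≡ 21 (mod 23).

21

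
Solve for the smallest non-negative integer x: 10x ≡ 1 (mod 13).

The inverse of 10 mod 13 is 4 (since 10·4 = 40 ≡ 1).
So x ≡ 4·1 = 4 ≡ 4 (mod 13).
Check: 10·4 = 40 = 3·13 + 1.

4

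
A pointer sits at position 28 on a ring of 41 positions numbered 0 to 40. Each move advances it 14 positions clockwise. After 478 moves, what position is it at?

37

478·14 = 6692.
6692 = 163·41 + 9, so 6692 mod 41 = 9.
(28 + 9) mod 41 = 37.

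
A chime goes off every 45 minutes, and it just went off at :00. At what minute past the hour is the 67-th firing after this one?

67·45 = 3015.
3015 = 50·60 + 15, so 3015 mod 60 = 15.
(0 + 15) mod 60 = 15.

15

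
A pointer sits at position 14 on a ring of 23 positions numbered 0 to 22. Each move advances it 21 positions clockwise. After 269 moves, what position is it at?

5

269·21 = 5649.
5649 = 245·23 + 14, so 5649 mod 23 = 14.
(14 + 14) mod 23 = 5.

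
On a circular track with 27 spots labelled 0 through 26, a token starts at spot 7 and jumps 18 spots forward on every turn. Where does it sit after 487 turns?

25

487·18 = 8766.
Dividing 8766 by 27 gives quotient 324 and remainder 18.
(7 + 18) mod 27 = 25.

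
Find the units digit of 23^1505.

3

Last digits of 3^n: 3, 9, 7, 1 (period 4).
1505 leaves remainder 1 on division by 4, so 23^1505 ends in 3.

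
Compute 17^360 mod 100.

1

By repeated squaring mod 100: 17^1≡17, 17^2≡89, 17^4≡21, 17^8≡41, 17^16≡81, 17^32≡61, 17^64≡21, 17^128≡41, 17^256≡81.
Since 360 = 8 + 32 + 64 + 256 in binary, 17^360 ≡ 41·61·21·81 ≡ 1 (mod 100).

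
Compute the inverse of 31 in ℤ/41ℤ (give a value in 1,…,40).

31·4 = 124 = 3·41 + 1, so 31⁻¹ ≡ 4 (mod 41).

4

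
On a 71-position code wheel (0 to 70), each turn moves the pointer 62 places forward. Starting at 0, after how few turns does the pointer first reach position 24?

21

The inverse of 62 mod 71 is 63 (since 62·63 = 3906 ≡ 1).
So x ≡ 63·24 = 1512 ≡ 21 (mod 71).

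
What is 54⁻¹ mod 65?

59

65 = 1·54 + 11
54 = 4·11 + 10
11 = 1·10 + 1
10 = 10·1 + 0
Back-substituting gives 54·59 ≡ 1 (mod 65).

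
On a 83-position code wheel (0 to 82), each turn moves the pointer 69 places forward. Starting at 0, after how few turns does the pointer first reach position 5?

The inverse of 69 mod 83 is 77 (since 69·77 = 5313 ≡ 1).
Multiplying both sides by 77: x ≡ 77·5 = 385 ≡ 53 (mod 83).
Check: 69·53 = 3657 = 44·83 + 5.

53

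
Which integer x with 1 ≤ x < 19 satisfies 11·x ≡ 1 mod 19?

11·7 = 77 = 4·19 + 1, so 11⁻¹ ≡ 7 (mod 19).

7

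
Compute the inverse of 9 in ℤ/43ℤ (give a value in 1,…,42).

43 = 4·9 + 7
9 = 1·7 + 2
7 = 3·2 + 1
2 = 2·1 + 0
Back-substituting gives 9·24 ≡ 1 (mod 43).

24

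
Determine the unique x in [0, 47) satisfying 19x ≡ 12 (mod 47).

19⁻¹ ≡ 5 (mod 47) because 19·5 = 95 = 2·47 + 1.
So x ≡ 5·12 = 60 ≡ 13 (mod 47).

13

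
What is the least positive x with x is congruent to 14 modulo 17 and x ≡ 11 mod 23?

x ≡ 14 (mod 17) gives x ∈ {14, 31, 48, 65, 82, 99, 116, 133, …}.
The first of these with x mod 23 = 11 is 218.

218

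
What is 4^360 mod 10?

6

Powers of 4 mod 10 repeat with period 2: 4, 6.
360 leaves remainder 0 on division by 2, so 4^360 ends in 6.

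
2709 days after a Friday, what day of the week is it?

Friday

2709 mod 7 = 0 (since 387·7 = 2709).
Friday + 0 days → Friday.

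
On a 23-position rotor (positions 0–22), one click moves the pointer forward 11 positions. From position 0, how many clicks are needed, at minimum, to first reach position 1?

23 = 2·11 + 1
11 = 11·1 + 0
Back-substituting gives 11·21 ≡ 1 (mod 23).

21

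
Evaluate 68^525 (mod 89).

71

Successive squares of 68 mod 89: 68^1≡68, 68^2≡85, 68^4≡16, 68^8≡78, 68^16≡32, 68^32≡45, 68^64≡67, 68^128≡39, 68^256≡8, 68^512≡64.
Since 525 = 1 + 4 + 8 + 512 in binary, 68^525 ≡ 68·16·78·64 ≡ 71 (mod 89).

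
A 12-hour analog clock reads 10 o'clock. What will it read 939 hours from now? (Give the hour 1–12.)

1

939 − 78·12 = 3, so 939 ≡ 3 (mod 12).
10 + 3 → 1 on a 12-hour dial.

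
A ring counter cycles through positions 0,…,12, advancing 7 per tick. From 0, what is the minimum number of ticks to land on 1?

7⁻¹ ≡ 2 (mod 13) because 7·2 = 14 = 1·13 + 1.
So x ≡ 2·1 = 2 ≡ 2 (mod 13).
Check: 7·2 = 14 = 1·13 + 1.

2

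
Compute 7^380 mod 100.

1

By repeated squaring mod 100: 7^1≡7, 7^2≡49, 7^4≡1, 7^8≡1, 7^16≡1, 7^32≡1, 7^64≡1, 7^128≡1, 7^256≡1.
Since 380 = 4 + 8 + 16 + 32 + 64 + 256 in binary, 7^380 ≡ 1·1·1·1·1·1 ≡ 1 (mod 100).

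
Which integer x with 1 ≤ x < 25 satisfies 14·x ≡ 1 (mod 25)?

9

14·9 = 126 = 5·25 + 1, so 14⁻¹ ≡ 9 (mod 25).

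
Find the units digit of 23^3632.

1

Last digits of 3^n: 3, 9, 7, 1 (period 4).
3632 mod 4 = 0, so the last digit matches 3^4 = 1.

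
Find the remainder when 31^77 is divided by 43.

36

Successive squares of 31 mod 43: 31^1≡31, 31^2≡15, 31^4≡10, 31^8≡14, 31^16≡24, 31^32≡17, 31^64≡31.
77 = 1 + 4 + 8 + 64, so 31^77 ≡ 31·10·14·31 ≡ 36 (mod 43).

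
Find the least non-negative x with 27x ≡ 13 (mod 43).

27⁻¹ ≡ 8 (mod 43) because 27·8 = 216 = 5·43 + 1.
So x ≡ 8·13 = 104 ≡ 18 (mod 43).
Check: 27·18 = 486 = 11·43 + 13.

18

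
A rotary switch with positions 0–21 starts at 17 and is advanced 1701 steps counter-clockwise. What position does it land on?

10

Dividing 1701 by 22 gives quotient 77 and remainder 7.
(17 − 7) mod 22 = 10.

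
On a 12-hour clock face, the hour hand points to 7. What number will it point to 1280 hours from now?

3

1280 = 106·12 + 8, so 1280 mod 12 = 8.
7 + 8 → 3 on a 12-hour dial.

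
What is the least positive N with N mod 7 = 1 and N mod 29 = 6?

x ≡ 1 (mod 7) gives x ∈ {1, 8, 15, 22, 29, 36, 43, 50, …}.
The first of these with x mod 29 = 6 is 64.

64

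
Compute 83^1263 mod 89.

59

By repeated squaring mod 89: 83^1≡83, 83^2≡36, 83^4≡50, 83^8≡8, 83^16≡64, 83^32≡2, 83^64≡4, 83^128≡16, 83^256≡78, 83^512≡32, 83^1024≡45.
1263 = 1 + 2 + 4 + 8 + 32 + 64 + 128 + 1024, so 83^1263 ≡ 83·36·50·8·2·4·16·45 ≡ 59 (mod 89).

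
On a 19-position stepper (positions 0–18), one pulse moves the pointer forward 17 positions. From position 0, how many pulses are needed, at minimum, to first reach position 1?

9

19 = 1·17 + 2
17 = 8·2 + 1
2 = 2·1 + 0
Back-substituting gives 17·9 ≡ 1 (mod 19).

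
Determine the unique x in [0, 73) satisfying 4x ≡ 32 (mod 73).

4⁻¹ ≡ 55 (mod 73) because 4·55 = 220 = 3·73 + 1.
So x ≡ 55·32 = 1760 ≡ 8 (mod 73).
Check: 4·8 = 32 = 0·73 + 32.

8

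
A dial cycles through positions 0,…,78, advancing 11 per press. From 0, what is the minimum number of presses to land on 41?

54

The inverse of 11 mod 79 is 36 (since 11·36 = 396 ≡ 1).
Multiplying both sides by 36: x ≡ 36·41 = 1476 ≡ 54 (mod 79).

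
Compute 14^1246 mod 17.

Successive squares of 14 mod 17: 14^1≡14, 14^2≡9, 14^4≡13, 14^8≡16, 14^16≡1, 14^32≡1, 14^64≡1, 14^128≡1, 14^256≡1, 14^512≡1, 14^1024≡1.
1246 = 2 + 4 + 8 + 16 + 64 + 128 + 1024, so 14^1246 ≡ 9·13·16·1·1·1·1 ≡ 2 (mod 17).

2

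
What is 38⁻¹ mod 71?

43

38·43 = 1634 = 23·71 + 1, so 38⁻¹ ≡ 43 (mod 71).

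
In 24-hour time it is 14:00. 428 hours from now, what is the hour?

10

Dividing 428 by 24 gives quotient 17 and remainder 20.
(14 + 20) mod 24 = 10.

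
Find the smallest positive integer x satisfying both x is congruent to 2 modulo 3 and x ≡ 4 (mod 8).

20

x ≡ 2 (mod 3) gives x ∈ {2, 5, 8, 11, 14, 17, 20}.
The first of these with x mod 8 = 4 is 20.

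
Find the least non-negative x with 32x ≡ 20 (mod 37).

33

The inverse of 32 mod 37 is 22 (since 32·22 = 704 ≡ 1).
So x ≡ 22·20 = 440 ≡ 33 (mod 37).
Check: 32·33 = 1056 = 28·37 + 20.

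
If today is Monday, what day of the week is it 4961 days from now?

Saturday

4961 mod 7 = 5 (since 708·7 = 4956).
Monday + 5 days → Saturday.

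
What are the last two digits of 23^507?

47

Successive squares of 23 mod 100: 23^1≡23, 23^2≡29, 23^4≡41, 23^8≡81, 23^16≡61, 23^32≡21, 23^64≡41, 23^128≡81, 23^256≡61.
Since 507 = 1 + 2 + 8 + 16 + 32 + 64 + 128 + 256 in binary, 23^507 ≡ 23·29·81·61·21·41·81·61 ≡ 47 (mod 100).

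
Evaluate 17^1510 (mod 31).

Square-and-reduce mod 31: 17^1≡17, 17^2≡10, 17^4≡7, 17^8≡18, 17^16≡14, 17^32≡10, 17^64≡7, 17^128≡18, 17^256≡14, 17^512≡10, 17^1024≡7.
1510 = 2 + 4 + 32 + 64 + 128 + 256 + 1024, so 17^1510 ≡ 10·7·10·7·18·14·7 ≡ 25 (mod 31).

25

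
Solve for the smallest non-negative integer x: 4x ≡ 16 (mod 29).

The inverse of 4 mod 29 is 22 (since 4·22 = 88 ≡ 1).
So x ≡ 22·16 = 352 ≡ 4 (mod 29).
Check: 4·4 = 16 = 0·29 + 16.

4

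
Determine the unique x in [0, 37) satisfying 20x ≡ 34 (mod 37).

20⁻¹ ≡ 13 (mod 37) because 20·13 = 260 = 7·37 + 1.
Multiplying both sides by 13: x ≡ 13·34 = 442 ≡ 35 (mod 37).

35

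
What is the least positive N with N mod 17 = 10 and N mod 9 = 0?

27

x ≡ 0 (mod 9) gives x ∈ {0, 9, 18, 27}.
The first of these with x mod 17 = 10 is 27.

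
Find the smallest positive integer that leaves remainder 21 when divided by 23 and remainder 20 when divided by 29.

136

Since 29·4 ≡ 1 (mod 23), take x = 20 + 29·((21−20)·4 mod 23) = 20 + 29·4 = 136.
Check: 136 mod 23 = 21, 136 mod 29 = 20.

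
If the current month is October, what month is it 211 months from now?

211 = 17·12 + 7, so 211 mod 12 = 7.
October + 7 months → May.

May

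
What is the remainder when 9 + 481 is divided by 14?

481 mod 14 = 5 (since 34·14 = 476).
(9 + 5) mod 14 = 0.

0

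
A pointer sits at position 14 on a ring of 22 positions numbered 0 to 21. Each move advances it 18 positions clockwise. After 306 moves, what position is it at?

306·18 = 5508.
5508 mod 22 = 8 (since 250·22 = 5500).
(14 + 8) mod 22 = 0.

0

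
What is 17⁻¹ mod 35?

33

17·33 = 561 = 16·35 + 1, so 17⁻¹ ≡ 33 (mod 35).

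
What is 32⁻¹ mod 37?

22

32·22 = 704 = 19·37 + 1, so 32⁻¹ ≡ 22 (mod 37).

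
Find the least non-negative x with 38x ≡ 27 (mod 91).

The inverse of 38 mod 91 is 12 (since 38·12 = 456 ≡ 1).
So x ≡ 12·27 = 324 ≡ 51 (mod 91).

51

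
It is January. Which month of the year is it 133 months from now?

February

133 mod 12 = 1 (since 11·12 = 132).
January + 1 month → February.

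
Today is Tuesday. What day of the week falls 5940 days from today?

Saturday

5940 = 848·7 + 4, so 5940 mod 7 = 4.
Tuesday + 4 days → Saturday.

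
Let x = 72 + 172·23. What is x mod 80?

172·23 = 3956.
3956 mod 80 = 36 (since 49·80 = 3920).
(72 + 36) mod 80 = 28.

28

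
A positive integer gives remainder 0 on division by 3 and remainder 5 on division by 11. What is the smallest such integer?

x ≡ 0 (mod 3) gives x ∈ {0, 3, 6, 9, 12, 15, 18, 21, …}.
The first of these with x mod 11 = 5 is 27.

27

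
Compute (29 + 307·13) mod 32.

307·13 = 3991.
3991 = 124·32 + 23, so 3991 mod 32 = 23.
(29 + 23) mod 32 = 20.

20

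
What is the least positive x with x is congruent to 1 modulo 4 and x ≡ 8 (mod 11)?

41

Since 11·3 ≡ 1 (mod 4), take x = 8 + 11·((1−8)·3 mod 4) = 8 + 11·3 = 41.
Check: 41 mod 4 = 1, 41 mod 11 = 8.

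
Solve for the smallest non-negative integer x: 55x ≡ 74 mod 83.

27

The inverse of 55 mod 83 is 80 (since 55·80 = 4400 ≡ 1).
So x ≡ 80·74 = 5920 ≡ 27 (mod 83).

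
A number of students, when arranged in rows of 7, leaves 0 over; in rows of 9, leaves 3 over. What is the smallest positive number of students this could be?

x ≡ 0 (mod 7) gives x ∈ {0, 7, 14, 21}.
The first of these with x mod 9 = 3 is 21.

21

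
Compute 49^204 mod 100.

1

Successive squares of 49 mod 100: 49^1≡49, 49^2≡1, 49^4≡1, 49^8≡1, 49^16≡1, 49^32≡1, 49^64≡1, 49^128≡1.
Since 204 = 4 + 8 + 64 + 128 in binary, 49^204 ≡ 1·1·1·1 ≡ 1 (mod 100).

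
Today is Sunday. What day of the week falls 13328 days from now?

13328 mod 7 = 0 (since 1904·7 = 13328).
Sunday + 0 days → Sunday.

Sunday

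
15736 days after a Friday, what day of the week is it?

Friday

15736 = 2248·7 + 0, so 15736 mod 7 = 0.
Friday + 0 days → Friday.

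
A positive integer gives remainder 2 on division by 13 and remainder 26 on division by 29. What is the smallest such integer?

Since 29·9 ≡ 1 (mod 13), take x = 26 + 29·((2−26)·9 mod 13) = 26 + 29·5 = 171.
Check: 171 mod 13 = 2, 171 mod 29 = 26.

171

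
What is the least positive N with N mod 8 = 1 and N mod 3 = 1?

1

x ≡ 1 (mod 3) gives x ∈ {1}.
The first of these with x mod 8 = 1 is 1.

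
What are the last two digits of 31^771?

31

By repeated squaring mod 100: 31^1≡31, 31^2≡61, 31^4≡21, 31^8≡41, 31^16≡81, 31^32≡61, 31^64≡21, 31^128≡41, 31^256≡81, 31^512≡61.
771 = 1 + 2 + 256 + 512, so 31^771 ≡ 31·61·81·61 ≡ 31 (mod 100).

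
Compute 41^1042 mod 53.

Square-and-reduce mod 53: 41^1≡41, 41^2≡38, 41^4≡13, 41^8≡10, 41^16≡47, 41^32≡36, 41^64≡24, 41^128≡46, 41^256≡49, 41^512≡16, 41^1024≡44.
1042 = 2 + 16 + 1024, so 41^1042 ≡ 38·47·44 ≡ 38 (mod 53).

38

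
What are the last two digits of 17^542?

Square-and-reduce mod 100: 17^1≡17, 17^2≡89, 17^4≡21, 17^8≡41, 17^16≡81, 17^32≡61, 17^64≡21, 17^128≡41, 17^256≡81, 17^512≡61.
542 = 2 + 4 + 8 + 16 + 512, so 17^542 ≡ 89·21·41·81·61 ≡ 89 (mod 100).

89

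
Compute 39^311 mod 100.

39

Square-and-reduce mod 100: 39^1≡39, 39^2≡21, 39^4≡41, 39^8≡81, 39^16≡61, 39^32≡21, 39^64≡41, 39^128≡81, 39^256≡61.
311 = 1 + 2 + 4 + 16 + 32 + 256, so 39^311 ≡ 39·21·41·61·21·61 ≡ 39 (mod 100).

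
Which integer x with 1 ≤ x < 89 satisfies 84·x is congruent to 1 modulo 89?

71

89 = 1·84 + 5
84 = 16·5 + 4
5 = 1·4 + 1
4 = 4·1 + 0
Back-substituting gives 84·71 ≡ 1 (mod 89).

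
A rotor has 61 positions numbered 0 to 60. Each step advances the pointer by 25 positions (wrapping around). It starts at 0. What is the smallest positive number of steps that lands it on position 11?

59

25⁻¹ ≡ 22 (mod 61) because 25·22 = 550 = 9·61 + 1.
Multiplying both sides by 22: x ≡ 22·11 = 242 ≡ 59 (mod 61).
Check: 25·59 = 1475 = 24·61 + 11.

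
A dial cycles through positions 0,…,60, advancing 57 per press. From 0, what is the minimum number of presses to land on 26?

24

The inverse of 57 mod 61 is 15 (since 57·15 = 855 ≡ 1).
So x ≡ 15·26 = 390 ≡ 24 (mod 61).
Check: 57·24 = 1368 = 22·61 + 26.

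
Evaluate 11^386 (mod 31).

Successive squares of 11 mod 31: 11^1≡11, 11^2≡28, 11^4≡9, 11^8≡19, 11^16≡20, 11^32≡28, 11^64≡9, 11^128≡19, 11^256≡20.
386 = 2 + 128 + 256, so 11^386 ≡ 28·19·20 ≡ 7 (mod 31).

7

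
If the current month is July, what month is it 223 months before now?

December

223 − 18·12 = 7, so 223 ≡ 7 (mod 12).
July − 7 months → December.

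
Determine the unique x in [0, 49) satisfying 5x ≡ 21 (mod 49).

14

The inverse of 5 mod 49 is 10 (since 5·10 = 50 ≡ 1).
So x ≡ 10·21 = 210 ≡ 14 (mod 49).
Check: 5·14 = 70 = 1·49 + 21.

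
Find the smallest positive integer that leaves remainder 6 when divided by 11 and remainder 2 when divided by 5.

17

x ≡ 2 (mod 5) gives x ∈ {2, 7, 12, 17}.
The first of these with x mod 11 = 6 is 17.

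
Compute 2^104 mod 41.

16

By repeated squaring mod 41: 2^1≡2, 2^2≡4, 2^4≡16, 2^8≡10, 2^16≡18, 2^32≡37, 2^64≡16.
104 = 8 + 32 + 64, so 2^104 ≡ 10·37·16 ≡ 16 (mod 41).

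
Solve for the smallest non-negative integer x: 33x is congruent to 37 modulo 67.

The inverse of 33 mod 67 is 65 (since 33·65 = 2145 ≡ 1).
So x ≡ 65·37 = 2405 ≡ 60 (mod 67).
Check: 33·60 = 1980 = 29·67 + 37.

60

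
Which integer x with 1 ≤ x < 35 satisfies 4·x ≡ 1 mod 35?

35 = 8·4 + 3
4 = 1·3 + 1
3 = 3·1 + 0
Back-substituting gives 4·9 ≡ 1 (mod 35).

9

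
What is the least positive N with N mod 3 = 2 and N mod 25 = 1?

26

x ≡ 2 (mod 3) gives x ∈ {2, 5, 8, 11, 14, 17, 20, 23, …}.
The first of these with x mod 25 = 1 is 26.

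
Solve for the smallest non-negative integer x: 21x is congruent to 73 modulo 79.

11

21⁻¹ ≡ 64 (mod 79) because 21·64 = 1344 = 17·79 + 1.
Multiplying both sides by 64: x ≡ 64·73 = 4672 ≡ 11 (mod 79).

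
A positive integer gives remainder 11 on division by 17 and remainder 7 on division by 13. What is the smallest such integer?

215

x ≡ 7 (mod 13) gives x ∈ {7, 20, 33, 46, 59, 72, 85, 98, …}.
The first of these with x mod 17 = 11 is 215.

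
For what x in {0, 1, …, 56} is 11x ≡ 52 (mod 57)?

The inverse of 11 mod 57 is 26 (since 11·26 = 286 ≡ 1).
Multiplying both sides by 26: x ≡ 26·52 = 1352 ≡ 41 (mod 57).
Check: 11·41 = 451 = 7·57 + 52.

41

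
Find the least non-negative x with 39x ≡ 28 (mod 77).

39⁻¹ ≡ 2 (mod 77) because 39·2 = 78 = 1·77 + 1.
So x ≡ 2·28 = 56 ≡ 56 (mod 77).
Check: 39·56 = 2184 = 28·77 + 28.

56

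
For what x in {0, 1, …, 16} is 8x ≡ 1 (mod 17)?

8⁻¹ ≡ 15 (mod 17) because 8·15 = 120 = 7·17 + 1.
So x ≡ 15·1 = 15 ≡ 15 (mod 17).
Check: 8·15 = 120 = 7·17 + 1.

15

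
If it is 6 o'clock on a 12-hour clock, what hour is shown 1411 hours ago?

1411 − 117·12 = 7, so 1411 ≡ 7 (mod 12).
6 − 7 → 11 on a 12-hour dial.

11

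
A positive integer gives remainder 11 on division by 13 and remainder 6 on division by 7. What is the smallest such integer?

76

x ≡ 6 (mod 7) gives x ∈ {6, 13, 20, 27, 34, 41, 48, 55, …}.
The first of these with x mod 13 = 11 is 76.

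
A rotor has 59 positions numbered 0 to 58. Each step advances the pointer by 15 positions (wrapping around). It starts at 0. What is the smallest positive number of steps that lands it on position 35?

15⁻¹ ≡ 4 (mod 59) because 15·4 = 60 = 1·59 + 1.
Multiplying both sides by 4: x ≡ 4·35 = 140 ≡ 22 (mod 59).

22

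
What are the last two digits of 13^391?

By repeated squaring mod 100: 13^1≡13, 13^2≡69, 13^4≡61, 13^8≡21, 13^16≡41, 13^32≡81, 13^64≡61, 13^128≡21, 13^256≡41.
Since 391 = 1 + 2 + 4 + 128 + 256 in binary, 13^391 ≡ 13·69·61·21·41 ≡ 37 (mod 100).

37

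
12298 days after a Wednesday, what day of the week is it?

Tuesday

12298 = 1756·7 + 6, so 12298 mod 7 = 6.
Wednesday + 6 days → Tuesday.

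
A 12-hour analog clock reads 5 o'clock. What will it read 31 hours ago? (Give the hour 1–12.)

10

Dividing 31 by 12 gives quotient 2 and remainder 7.
5 − 7 → 10 on a 12-hour dial.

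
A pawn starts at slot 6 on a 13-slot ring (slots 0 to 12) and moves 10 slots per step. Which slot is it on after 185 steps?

10

185·10 = 1850.
1850 = 142·13 + 4, so 1850 mod 13 = 4.
(6 + 4) mod 13 = 10.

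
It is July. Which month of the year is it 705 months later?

April

705 mod 12 = 9 (since 58·12 = 696).
July + 9 months → April.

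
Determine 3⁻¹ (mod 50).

17

3·17 = 51 = 1·50 + 1, so 3⁻¹ ≡ 17 (mod 50).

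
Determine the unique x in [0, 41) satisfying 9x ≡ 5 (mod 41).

37

The inverse of 9 mod 41 is 32 (since 9·32 = 288 ≡ 1).
So x ≡ 32·5 = 160 ≡ 37 (mod 41).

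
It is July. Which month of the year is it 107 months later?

June

107 mod 12 = 11 (since 8·12 = 96).
July + 11 months → June.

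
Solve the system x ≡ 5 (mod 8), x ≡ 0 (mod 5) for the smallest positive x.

x ≡ 0 (mod 5) gives x ∈ {0, 5}.
The first of these with x mod 8 = 5 is 5.

5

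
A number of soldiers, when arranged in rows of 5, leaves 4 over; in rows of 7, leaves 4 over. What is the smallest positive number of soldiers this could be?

x ≡ 4 (mod 5) gives x ∈ {4}.
The first of these with x mod 7 = 4 is 4.

4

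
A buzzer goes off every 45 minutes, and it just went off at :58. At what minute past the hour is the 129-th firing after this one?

129·45 = 5805.
5805 − 96·60 = 45, so 5805 ≡ 45 (mod 60).
(58 + 45) mod 60 = 43.

43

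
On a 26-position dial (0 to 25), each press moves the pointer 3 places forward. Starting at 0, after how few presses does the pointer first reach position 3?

1

The inverse of 3 mod 26 is 9 (since 3·9 = 27 ≡ 1).
Multiplying both sides by 9: x ≡ 9·3 = 27 ≡ 1 (mod 26).
Check: 3·1 = 3 = 0·26 + 3.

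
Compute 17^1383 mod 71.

By repeated squaring mod 71: 17^1≡17, 17^2≡5, 17^4≡25, 17^8≡57, 17^16≡54, 17^32≡5, 17^64≡25, 17^128≡57, 17^256≡54, 17^512≡5, 17^1024≡25.
Since 1383 = 1 + 2 + 4 + 32 + 64 + 256 + 1024 in binary, 17^1383 ≡ 17·5·25·5·25·54·25 ≡ 14 (mod 71).

14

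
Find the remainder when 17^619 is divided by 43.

Square-and-reduce mod 43: 17^1≡17, 17^2≡31, 17^4≡15, 17^8≡10, 17^16≡14, 17^32≡24, 17^64≡17, 17^128≡31, 17^256≡15, 17^512≡10.
619 = 1 + 2 + 8 + 32 + 64 + 512, so 17^619 ≡ 17·31·10·24·17·10 ≡ 9 (mod 43).

9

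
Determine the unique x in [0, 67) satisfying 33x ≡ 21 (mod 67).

25

33⁻¹ ≡ 65 (mod 67) because 33·65 = 2145 = 32·67 + 1.
Multiplying both sides by 65: x ≡ 65·21 = 1365 ≡ 25 (mod 67).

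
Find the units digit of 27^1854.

The units digit of 27^n cycles with period 4: 7, 9, 3, 1, …
1854 leaves remainder 2 on division by 4, so 27^1854 ends in 9.

9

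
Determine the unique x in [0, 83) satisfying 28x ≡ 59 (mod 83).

28⁻¹ ≡ 3 (mod 83) because 28·3 = 84 = 1·83 + 1.
So x ≡ 3·59 = 177 ≡ 11 (mod 83).
Check: 28·11 = 308 = 3·83 + 59.

11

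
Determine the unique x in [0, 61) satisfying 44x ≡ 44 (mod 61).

The inverse of 44 mod 61 is 43 (since 44·43 = 1892 ≡ 1).
Multiplying both sides by 43: x ≡ 43·44 = 1892 ≡ 1 (mod 61).
Check: 44·1 = 44 = 0·61 + 44.

1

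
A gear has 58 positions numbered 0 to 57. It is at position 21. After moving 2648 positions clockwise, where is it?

Dividing 2648 by 58 gives quotient 45 and remainder 38.
(21 + 38) mod 58 = 1.

1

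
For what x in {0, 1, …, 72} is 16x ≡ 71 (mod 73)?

The inverse of 16 mod 73 is 32 (since 16·32 = 512 ≡ 1).
Multiplying both sides by 32: x ≡ 32·71 = 2272 ≡ 9 (mod 73).

9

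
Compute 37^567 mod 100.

33

Successive squares of 37 mod 100: 37^1≡37, 37^2≡69, 37^4≡61, 37^8≡21, 37^16≡41, 37^32≡81, 37^64≡61, 37^128≡21, 37^256≡41, 37^512≡81.
Since 567 = 1 + 2 + 4 + 16 + 32 + 512 in binary, 37^567 ≡ 37·69·61·41·81·81 ≡ 33 (mod 100).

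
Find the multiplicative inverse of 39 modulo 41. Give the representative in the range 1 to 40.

20

41 = 1·39 + 2
39 = 19·2 + 1
2 = 2·1 + 0
Back-substituting gives 39·20 ≡ 1 (mod 41).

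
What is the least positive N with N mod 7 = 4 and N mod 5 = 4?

Since 5·3 ≡ 1 (mod 7), take x = 4 + 5·((4−4)·3 mod 7) = 4 + 5·0 = 4.
Check: 4 mod 7 = 4, 4 mod 5 = 4.

4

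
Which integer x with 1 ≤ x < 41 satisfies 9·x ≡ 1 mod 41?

32

9·32 = 288 = 7·41 + 1, so 9⁻¹ ≡ 32 (mod 41).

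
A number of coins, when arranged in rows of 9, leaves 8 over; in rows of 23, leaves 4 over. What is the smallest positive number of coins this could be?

x ≡ 8 (mod 9) gives x ∈ {8, 17, 26, 35, 44, 53, 62, 71, …}.
The first of these with x mod 23 = 4 is 188.

188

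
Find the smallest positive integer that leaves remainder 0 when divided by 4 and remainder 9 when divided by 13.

48

x ≡ 0 (mod 4) gives x ∈ {0, 4, 8, 12, 16, 20, 24, 28, …}.
The first of these with x mod 13 = 9 is 48.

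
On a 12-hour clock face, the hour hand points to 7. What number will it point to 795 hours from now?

795 = 66·12 + 3, so 795 mod 12 = 3.
7 + 3 → 10 on a 12-hour dial.

10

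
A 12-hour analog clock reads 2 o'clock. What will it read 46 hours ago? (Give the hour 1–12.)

Dividing 46 by 12 gives quotient 3 and remainder 10.
2 − 10 → 4 on a 12-hour dial.

4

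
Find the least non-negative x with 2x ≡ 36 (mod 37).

The inverse of 2 mod 37 is 19 (since 2·19 = 38 ≡ 1).
Multiplying both sides by 19: x ≡ 19·36 = 684 ≡ 18 (mod 37).
Check: 2·18 = 36 = 0·37 + 36.

18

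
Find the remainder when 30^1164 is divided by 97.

64

Square-and-reduce mod 97: 30^1≡30, 30^2≡27, 30^4≡50, 30^8≡75, 30^16≡96, 30^32≡1, 30^64≡1, 30^128≡1, 30^256≡1, 30^512≡1, 30^1024≡1.
1164 = 4 + 8 + 128 + 1024, so 30^1164 ≡ 50·75·1·1 ≡ 64 (mod 97).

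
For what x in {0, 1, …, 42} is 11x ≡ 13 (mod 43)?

9

11⁻¹ ≡ 4 (mod 43) because 11·4 = 44 = 1·43 + 1.
Multiplying both sides by 4: x ≡ 4·13 = 52 ≡ 9 (mod 43).
Check: 11·9 = 99 = 2·43 + 13.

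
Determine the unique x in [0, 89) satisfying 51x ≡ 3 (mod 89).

The inverse of 51 mod 89 is 7 (since 51·7 = 357 ≡ 1).
Multiplying both sides by 7: x ≡ 7·3 = 21 ≡ 21 (mod 89).
Check: 51·21 = 1071 = 12·89 + 3.

21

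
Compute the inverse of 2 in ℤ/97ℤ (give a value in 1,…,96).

49

97 = 48·2 + 1
2 = 2·1 + 0
Back-substituting gives 2·49 ≡ 1 (mod 97).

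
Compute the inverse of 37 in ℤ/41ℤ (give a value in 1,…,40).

10

41 = 1·37 + 4
37 = 9·4 + 1
4 = 4·1 + 0
Back-substituting gives 37·10 ≡ 1 (mod 41).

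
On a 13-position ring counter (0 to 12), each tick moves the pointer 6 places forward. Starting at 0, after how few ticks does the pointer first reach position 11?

6⁻¹ ≡ 11 (mod 13) because 6·11 = 66 = 5·13 + 1.
Multiplying both sides by 11: x ≡ 11·11 = 121 ≡ 4 (mod 13).
Check: 6·4 = 24 = 1·13 + 11.

4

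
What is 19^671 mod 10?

Powers of 9 mod 10 repeat with period 2: 9, 1.
671 leaves remainder 1 on division by 2, so 19^671 ends in 9.

9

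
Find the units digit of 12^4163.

8

Powers of 2 mod 10 repeat with period 4: 2, 4, 8, 6.
4163 leaves remainder 3 on division by 4, so 12^4163 ends in 8.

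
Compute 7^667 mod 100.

43

By repeated squaring mod 100: 7^1≡7, 7^2≡49, 7^4≡1, 7^8≡1, 7^16≡1, 7^32≡1, 7^64≡1, 7^128≡1, 7^256≡1, 7^512≡1.
667 = 1 + 2 + 8 + 16 + 128 + 512, so 7^667 ≡ 7·49·1·1·1·1 ≡ 43 (mod 100).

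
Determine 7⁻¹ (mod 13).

2

7·2 = 14 = 1·13 + 1, so 7⁻¹ ≡ 2 (mod 13).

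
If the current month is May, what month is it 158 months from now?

July

Dividing 158 by 12 gives quotient 13 and remainder 2.
May + 2 months → July.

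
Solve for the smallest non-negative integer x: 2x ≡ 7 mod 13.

10

2⁻¹ ≡ 7 (mod 13) because 2·7 = 14 = 1·13 + 1.
Multiplying both sides by 7: x ≡ 7·7 = 49 ≡ 10 (mod 13).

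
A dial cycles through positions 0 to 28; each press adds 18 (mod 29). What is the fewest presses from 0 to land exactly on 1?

29 = 1·18 + 11
18 = 1·11 + 7
11 = 1·7 + 4
7 = 1·4 + 3
4 = 1·3 + 1
3 = 3·1 + 0
Back-substituting gives 18·21 ≡ 1 (mod 29).

21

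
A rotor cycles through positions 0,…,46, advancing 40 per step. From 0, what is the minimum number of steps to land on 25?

30

40⁻¹ ≡ 20 (mod 47) because 40·20 = 800 = 17·47 + 1.
So x ≡ 20·25 = 500 ≡ 30 (mod 47).
Check: 40·30 = 1200 = 25·47 + 25.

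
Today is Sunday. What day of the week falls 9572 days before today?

Thursday

9572 = 1367·7 + 3, so 9572 mod 7 = 3.
Sunday − 3 days → Thursday.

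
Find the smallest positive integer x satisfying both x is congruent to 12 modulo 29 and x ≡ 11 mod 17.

215

x ≡ 11 (mod 17) gives x ∈ {11, 28, 45, 62, 79, 96, 113, 130, …}.
The first of these with x mod 29 = 12 is 215.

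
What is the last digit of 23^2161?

3

Last digits of 3^n: 3, 9, 7, 1 (period 4).
2161 leaves remainder 1 on division by 4, so 23^2161 ends in 3.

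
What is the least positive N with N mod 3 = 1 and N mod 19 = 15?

x ≡ 1 (mod 3) gives x ∈ {1, 4, 7, 10, 13, 16, 19, 22, …}.
The first of these with x mod 19 = 15 is 34.

34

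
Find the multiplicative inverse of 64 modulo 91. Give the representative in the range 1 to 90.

64

64·64 = 4096 = 45·91 + 1, so 64⁻¹ ≡ 64 (mod 91).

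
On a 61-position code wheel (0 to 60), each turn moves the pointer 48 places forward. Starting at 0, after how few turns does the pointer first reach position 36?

The inverse of 48 mod 61 is 14 (since 48·14 = 672 ≡ 1).
Multiplying both sides by 14: x ≡ 14·36 = 504 ≡ 16 (mod 61).
Check: 48·16 = 768 = 12·61 + 36.

16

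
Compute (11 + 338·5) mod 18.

9

338·5 = 1690.
Dividing 1690 by 18 gives quotient 93 and remainder 16.
(11 + 16) mod 18 = 9.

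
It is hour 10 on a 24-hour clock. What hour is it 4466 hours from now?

12

Dividing 4466 by 24 gives quotient 186 and remainder 2.
(10 + 2) mod 24 = 12.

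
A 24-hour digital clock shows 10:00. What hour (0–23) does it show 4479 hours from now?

4479 = 186·24 + 15, so 4479 mod 24 = 15.
(10 + 15) mod 24 = 1.

1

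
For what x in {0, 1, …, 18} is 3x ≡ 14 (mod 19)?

3⁻¹ ≡ 13 (mod 19) because 3·13 = 39 = 2·19 + 1.
So x ≡ 13·14 = 182 ≡ 11 (mod 19).
Check: 3·11 = 33 = 1·19 + 14.

11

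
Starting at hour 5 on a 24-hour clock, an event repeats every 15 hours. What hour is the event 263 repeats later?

263·15 = 3945.
3945 − 164·24 = 9, so 3945 ≡ 9 (mod 24).
(5 + 9) mod 24 = 14.

14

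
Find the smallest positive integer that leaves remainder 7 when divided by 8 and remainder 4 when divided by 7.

x ≡ 4 (mod 7) gives x ∈ {4, 11, 18, 25, 32, 39}.
The first of these with x mod 8 = 7 is 39.

39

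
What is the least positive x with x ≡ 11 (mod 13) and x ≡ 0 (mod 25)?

50

x ≡ 11 (mod 13) gives x ∈ {11, 24, 37, 50}.
The first of these with x mod 25 = 0 is 50.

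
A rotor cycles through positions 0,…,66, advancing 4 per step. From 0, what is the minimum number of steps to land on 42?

The inverse of 4 mod 67 is 17 (since 4·17 = 68 ≡ 1).
So x ≡ 17·42 = 714 ≡ 44 (mod 67).

44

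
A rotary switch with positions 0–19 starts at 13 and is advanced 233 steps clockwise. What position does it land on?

233 − 11·20 = 13, so 233 ≡ 13 (mod 20).
(13 + 13) mod 20 = 6.

6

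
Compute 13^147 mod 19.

12

Square-and-reduce mod 19: 13^1≡13, 13^2≡17, 13^4≡4, 13^8≡16, 13^16≡9, 13^32≡5, 13^64≡6, 13^128≡17.
Since 147 = 1 + 2 + 16 + 128 in binary, 13^147 ≡ 13·17·9·17 ≡ 12 (mod 19).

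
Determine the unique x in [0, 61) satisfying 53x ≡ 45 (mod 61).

53⁻¹ ≡ 38 (mod 61) because 53·38 = 2014 = 33·61 + 1.
So x ≡ 38·45 = 1710 ≡ 2 (mod 61).
Check: 53·2 = 106 = 1·61 + 45.

2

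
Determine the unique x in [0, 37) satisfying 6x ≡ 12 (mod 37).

6⁻¹ ≡ 31 (mod 37) because 6·31 = 186 = 5·37 + 1.
So x ≡ 31·12 = 372 ≡ 2 (mod 37).
Check: 6·2 = 12 = 0·37 + 12.

2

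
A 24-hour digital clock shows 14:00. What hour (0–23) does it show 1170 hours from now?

8

1170 = 48·24 + 18, so 1170 mod 24 = 18.
(14 + 18) mod 24 = 8.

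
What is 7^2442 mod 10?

9

Last digits of 7^n: 7, 9, 3, 1 (period 4).
2442 mod 4 = 2, so the last digit matches 7^2 = 9.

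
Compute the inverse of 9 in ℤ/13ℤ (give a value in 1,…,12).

9·3 = 27 = 2·13 + 1, so 9⁻¹ ≡ 3 (mod 13).

3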